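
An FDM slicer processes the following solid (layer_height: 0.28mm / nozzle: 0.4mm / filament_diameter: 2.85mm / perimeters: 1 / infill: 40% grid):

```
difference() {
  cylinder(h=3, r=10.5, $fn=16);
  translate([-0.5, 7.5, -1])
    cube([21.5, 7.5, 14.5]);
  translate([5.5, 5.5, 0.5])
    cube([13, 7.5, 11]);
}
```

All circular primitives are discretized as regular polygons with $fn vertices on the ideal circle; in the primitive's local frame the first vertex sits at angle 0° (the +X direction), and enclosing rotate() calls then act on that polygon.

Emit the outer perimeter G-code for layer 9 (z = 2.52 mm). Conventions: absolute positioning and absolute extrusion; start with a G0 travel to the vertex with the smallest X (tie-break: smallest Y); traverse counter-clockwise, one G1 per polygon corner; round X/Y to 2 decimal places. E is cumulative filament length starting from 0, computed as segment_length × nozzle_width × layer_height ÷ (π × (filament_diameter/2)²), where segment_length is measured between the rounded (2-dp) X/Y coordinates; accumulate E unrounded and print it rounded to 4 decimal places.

G0 X-10.50 Y0.00 Z2.52
G1 X-9.70 Y-4.02 E0.0720
G1 X-7.42 Y-7.42 E0.1438
G1 X-4.02 Y-9.70 E0.2157
G1 X0.00 Y-10.50 E0.2877
G1 X4.02 Y-9.70 E0.3596
G1 X7.42 Y-7.42 E0.4315
G1 X9.70 Y-4.02 E0.5034
G1 X10.50 Y0.00 E0.5753
G1 X9.70 Y4.02 E0.6473
G1 X8.71 Y5.50 E0.6786
G1 X5.50 Y5.50 E0.7349
G1 X5.50 Y7.50 E0.7700
G1 X-0.50 Y7.50 E0.8754
G1 X-0.50 Y10.40 E0.9263
G1 X-4.02 Y9.70 E0.9893
G1 X-7.42 Y7.42 E1.0612
G1 X-9.70 Y4.02 E1.1330
G1 X-10.50 Y0.00 E1.2050

At z = 2.52 mm: the cylinder: section is a regular 16-gon, circumradius r=10.5; the cube at (-0.5, 7.5) is present — its section is the full 21.5×7.5 rectangle; the cube at (5.5, 5.5) is present — its section is the full 13×7.5 rectangle; Subtracting the remaining from the first: starting from the r=10.5 cylinder, the 21.5×7.5 cube at (-0.5, 7.5) partially overlaps it — only the 15.55 mm² overlap (of its 161.25 mm²) is removed, clipping the outline; the 13×7.5 cube at (5.5, 5.5) partially overlaps it — only the 5.08 mm² overlap (of its 97.50 mm²) is removed, clipping the outline — 1 connected region. The outline is a single polygon with 18 vertices. Extrusion per mm of travel: 0.4 × 0.28 / (π × 1.425²) = 0.017557. Accumulating E over each segment gives final E = 1.2050.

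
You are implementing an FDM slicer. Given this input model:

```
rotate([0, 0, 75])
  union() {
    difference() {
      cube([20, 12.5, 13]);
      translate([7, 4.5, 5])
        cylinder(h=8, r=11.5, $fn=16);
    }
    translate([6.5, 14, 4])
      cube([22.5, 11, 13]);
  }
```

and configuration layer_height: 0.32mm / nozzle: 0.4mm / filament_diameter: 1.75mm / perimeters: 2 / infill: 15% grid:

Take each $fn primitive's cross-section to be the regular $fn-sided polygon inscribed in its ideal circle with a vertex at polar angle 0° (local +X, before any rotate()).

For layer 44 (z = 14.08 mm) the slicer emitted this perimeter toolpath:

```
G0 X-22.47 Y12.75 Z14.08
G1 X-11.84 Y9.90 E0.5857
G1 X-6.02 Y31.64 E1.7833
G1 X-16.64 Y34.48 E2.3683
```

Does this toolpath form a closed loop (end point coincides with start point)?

no

Start point (G0): (-22.47, 12.75). End point (last G1): the path does not return to the start — open.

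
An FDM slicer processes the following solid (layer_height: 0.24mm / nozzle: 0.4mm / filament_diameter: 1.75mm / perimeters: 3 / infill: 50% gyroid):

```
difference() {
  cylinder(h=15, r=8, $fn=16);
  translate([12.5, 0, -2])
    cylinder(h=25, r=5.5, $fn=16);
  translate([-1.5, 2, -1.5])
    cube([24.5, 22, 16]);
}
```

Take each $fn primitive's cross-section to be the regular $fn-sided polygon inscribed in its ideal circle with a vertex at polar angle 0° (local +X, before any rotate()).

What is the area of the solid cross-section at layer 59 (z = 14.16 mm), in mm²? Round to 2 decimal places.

151.33 mm²

At z = 14.16 mm: the r=8 cylinder contributes a regular 16-gon of circumradius 8 (area = (16/2)·8.000²·sin(360°/16) = 195.93 mm²); the r=5.5 cylinder at (12.5, 0) gives a regular 16-gon of circumradius 5.5 (constant along its height) (area = (16/2)·5.500²·sin(360°/16) = 92.61 mm²); the cube at (-1.5, 2) (footprint 24.5×22) is included at this height (area 539.00 mm²); After the difference (first − rest): starting from the r=8 cylinder (195.93 mm²), the r=5.5 cylinder at (12.5, 0) partially overlaps it — only the 2.48 mm² overlap (of its 92.61 mm²) is removed, clipping the outline; the 24.5×22 cube at (-1.5, 2) partially overlaps it — only the 42.12 mm² overlap (of its 539.00 mm²) is removed, clipping the outline — area = 151.33 mm². Overall, the cross-section is a single solid region. Net area = 151.33 mm².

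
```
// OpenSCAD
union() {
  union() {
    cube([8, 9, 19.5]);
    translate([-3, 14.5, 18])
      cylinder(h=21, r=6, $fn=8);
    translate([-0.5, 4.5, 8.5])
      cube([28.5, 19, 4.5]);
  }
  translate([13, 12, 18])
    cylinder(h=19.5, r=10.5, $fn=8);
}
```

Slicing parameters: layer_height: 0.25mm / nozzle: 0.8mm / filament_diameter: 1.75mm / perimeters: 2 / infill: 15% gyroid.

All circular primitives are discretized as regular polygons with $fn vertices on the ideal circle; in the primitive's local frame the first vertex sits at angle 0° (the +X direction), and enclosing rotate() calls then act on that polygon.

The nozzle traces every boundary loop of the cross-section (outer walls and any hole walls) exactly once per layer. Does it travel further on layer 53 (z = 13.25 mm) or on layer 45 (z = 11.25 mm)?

Layer 53 (z = 13.25): the cube (footprint 8×9) is included at this height (perimeter 34.00 mm); the cylinder at (-3, 14.5) is absent (z outside [18, 39]); the cube at (-0.5, 4.5) is not intersected at this z (z outside [8.5, 13]); Taking the union: only the 8×9 cube is present, so the union is just that shape — boundary = 34.00 mm; the cylinder at (13, 12) does not reach this height (z outside [18, 37.5]); Combining (union): only that combined region is present, so the union is just that shape — boundary = 34.00 mm. So its perimeter = 34.00 mm. Layer 45 (z = 11.25): the cube is present — its section is the full 8×9 rectangle (perimeter 34.00 mm); the cylinder at (-3, 14.5) is not intersected at this z (z outside [18, 39]); the cube at (-0.5, 4.5) is present — its section is the full 28.5×19 rectangle (perimeter 95.00 mm); Merging all regions: the regions partially overlap (shared area 36.00 mm²), so the edge portions inside another operand are dropped and the merged outline is re-measured after clipping — boundary = 104.00 mm; the cylinder at (13, 12) is absent (z outside [18, 37.5]); Combining (union): only that combined region is present, so the union is just that shape — boundary = 104.00 mm. So its perimeter = 104.00 mm. Layer 45 is larger (104.00 vs 34.00 mm).

layer 45 (z = 11.25 mm)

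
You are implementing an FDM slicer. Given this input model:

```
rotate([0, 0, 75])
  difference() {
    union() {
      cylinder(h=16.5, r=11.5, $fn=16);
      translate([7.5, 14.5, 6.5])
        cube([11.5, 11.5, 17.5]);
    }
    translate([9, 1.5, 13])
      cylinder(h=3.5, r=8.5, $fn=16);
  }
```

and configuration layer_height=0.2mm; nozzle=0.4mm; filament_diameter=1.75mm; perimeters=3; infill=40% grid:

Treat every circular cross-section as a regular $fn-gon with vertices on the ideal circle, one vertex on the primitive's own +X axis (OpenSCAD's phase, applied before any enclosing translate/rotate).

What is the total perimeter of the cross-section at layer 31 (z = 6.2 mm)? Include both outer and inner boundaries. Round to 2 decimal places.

71.79 mm

At z = 6.2 mm: the r=11.5 cylinder gives a regular 16-gon of circumradius 11.5 (constant along its height) (perimeter = 2·16·11.500·sin(180°/16) = 71.79 mm); the cube at (7.5, 14.5) does not reach this height (z outside [6.5, 24]); Merging all regions: only the r=11.5 cylinder is present, so the union is just that shape — boundary = 71.79 mm; the cylinder at (9, 1.5) does not reach this height (z outside [13, 16.5]); Subtracting the remaining from the first: none of the subtracted shapes is present at this height, so the result so far is unchanged — boundary = 71.79 mm; (rotated 75° about Z; rotation is an isometry so areas/perimeters/island counts are preserved). Overall, the cross-section is a single solid region. Total boundary length (outer) = 71.79 mm.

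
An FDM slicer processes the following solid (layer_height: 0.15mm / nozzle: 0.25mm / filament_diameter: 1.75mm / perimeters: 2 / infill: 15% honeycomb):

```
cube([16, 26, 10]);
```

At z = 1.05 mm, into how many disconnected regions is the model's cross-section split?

At z = 1.05 mm: the cube (footprint 16×26) is included at this height. The result has 1 disconnected region.

1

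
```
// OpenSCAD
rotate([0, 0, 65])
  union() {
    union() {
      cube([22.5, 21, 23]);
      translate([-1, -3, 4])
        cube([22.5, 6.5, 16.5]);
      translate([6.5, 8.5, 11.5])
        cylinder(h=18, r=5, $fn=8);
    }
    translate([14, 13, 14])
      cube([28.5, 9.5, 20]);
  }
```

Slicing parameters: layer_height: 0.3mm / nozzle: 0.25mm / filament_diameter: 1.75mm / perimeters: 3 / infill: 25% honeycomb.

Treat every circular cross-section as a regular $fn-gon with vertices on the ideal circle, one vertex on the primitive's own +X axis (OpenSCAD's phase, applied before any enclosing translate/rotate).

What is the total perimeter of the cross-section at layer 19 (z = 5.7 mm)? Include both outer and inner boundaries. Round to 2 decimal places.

At z = 5.7 mm: the cube (footprint 22.5×21) is included at this height (perimeter 87.00 mm); the cube at (-1, -3) is present — its section is the full 22.5×6.5 rectangle (perimeter 58.00 mm); the cylinder at (6.5, 8.5) is not intersected at this z (z outside [11.5, 29.5]); Taking the union: the regions partially overlap (shared area 75.25 mm²), so the edge portions inside another operand are dropped and the merged outline is re-measured after clipping — boundary = 95.00 mm; the cube at (14, 13) is not intersected at this z (z outside [14, 34]); Merging all regions: only the result so far is present, so the union is just that shape — boundary = 95.00 mm; (whole slice rotated 65° about Z — lengths, areas and connectivity unchanged). Overall, the cross-section is a single solid region. Total boundary length (outer) = 95.00 mm.

95.00 mm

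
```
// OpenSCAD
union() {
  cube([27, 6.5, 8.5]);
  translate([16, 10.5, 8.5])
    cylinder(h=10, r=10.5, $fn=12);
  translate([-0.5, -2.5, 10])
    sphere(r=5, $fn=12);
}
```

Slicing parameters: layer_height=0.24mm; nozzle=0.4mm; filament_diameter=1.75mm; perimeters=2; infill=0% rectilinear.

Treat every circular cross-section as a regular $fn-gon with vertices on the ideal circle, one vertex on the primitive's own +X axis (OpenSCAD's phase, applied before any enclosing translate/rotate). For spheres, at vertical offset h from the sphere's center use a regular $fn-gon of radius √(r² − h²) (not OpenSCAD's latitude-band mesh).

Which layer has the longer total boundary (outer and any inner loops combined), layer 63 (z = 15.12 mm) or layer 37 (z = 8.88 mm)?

Layer 63 (z = 15.12): the cube does not reach this height (z outside [0, 8.5]); the r=10.5 cylinder at (16, 10.5) gives a regular 12-gon of circumradius 10.5 (constant along its height) (perimeter = 2·12·10.500·sin(180°/12) = 65.22 mm); the sphere at (-0.5, -2.5) is absent (|z−center|=5.120 > r=5); Combining (union): only the r=10.5 cylinder at (16, 10.5) is present, so the union is just that shape — boundary = 65.22 mm. So its perimeter = 65.22 mm. Layer 37 (z = 8.88): the cube does not reach this height (z outside [0, 8.5]); the cylinder at (16, 10.5): section is a regular 12-gon, circumradius r=10.5 (perimeter = 2·12·10.500·sin(180°/12) = 65.22 mm); the r=5 sphere at (-0.5, -2.5) contributes a regular 12-gon of circumradius √(5²−1.12²) = 4.873 (perimeter = 2·12·4.873·sin(180°/12) = 30.27 mm); Merging all regions: the 2 present regions are separate (no shared area or edge), so areas and boundary lengths simply add and each stays a separate island — boundary = 95.49 mm. So its perimeter = 95.49 mm. Layer 37 is larger (95.49 vs 65.22 mm).

layer 37 (z = 8.88 mm)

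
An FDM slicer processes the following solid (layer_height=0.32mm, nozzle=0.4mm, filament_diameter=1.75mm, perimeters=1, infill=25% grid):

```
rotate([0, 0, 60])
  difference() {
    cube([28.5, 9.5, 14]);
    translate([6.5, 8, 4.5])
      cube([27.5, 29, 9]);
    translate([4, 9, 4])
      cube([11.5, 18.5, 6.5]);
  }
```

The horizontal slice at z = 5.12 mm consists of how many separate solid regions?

At z = 5.12 mm: the cube is present — its section is the full 28.5×9.5 rectangle; the cube at (6.5, 8) is present — its section is the full 27.5×29 rectangle; the cube at (4, 9) (footprint 11.5×18.5) is included at this height; Subtracting the remaining from the first: starting from the 28.5×9.5 cube, the 27.5×29 cube at (6.5, 8) partially overlaps it — only the 33.00 mm² overlap (of its 797.50 mm²) is removed, clipping the outline; the 11.5×18.5 cube at (4, 9) partially overlaps it — only the 1.25 mm² overlap (of its 212.75 mm²) is removed, clipping the outline — 1 connected region; (rotated 60° about Z; rotation is an isometry so areas/perimeters/island counts are preserved). The result has 1 disconnected region.

1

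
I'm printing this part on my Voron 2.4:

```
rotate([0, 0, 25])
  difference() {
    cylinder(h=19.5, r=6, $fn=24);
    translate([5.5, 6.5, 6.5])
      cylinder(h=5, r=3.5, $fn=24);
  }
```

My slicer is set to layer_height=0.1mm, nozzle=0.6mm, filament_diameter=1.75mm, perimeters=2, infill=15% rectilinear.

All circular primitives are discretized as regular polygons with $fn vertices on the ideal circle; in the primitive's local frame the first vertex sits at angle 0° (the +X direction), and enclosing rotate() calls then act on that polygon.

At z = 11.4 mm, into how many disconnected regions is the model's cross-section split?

At z = 11.4 mm: the r=6 cylinder contributes a regular 24-gon of circumradius 6; the r=3.5 cylinder at (5.5, 6.5) gives a regular 24-gon of circumradius 3.5 (constant along its height); Taking the first minus the rest: starting from the r=6 cylinder, the r=3.5 cylinder at (5.5, 6.5) partially overlaps it — only the 2.46 mm² overlap (of its 38.05 mm²) is removed, clipping the outline — 1 connected region; (whole slice rotated 25° about Z — lengths, areas and connectivity unchanged). The result has 1 disconnected region.

1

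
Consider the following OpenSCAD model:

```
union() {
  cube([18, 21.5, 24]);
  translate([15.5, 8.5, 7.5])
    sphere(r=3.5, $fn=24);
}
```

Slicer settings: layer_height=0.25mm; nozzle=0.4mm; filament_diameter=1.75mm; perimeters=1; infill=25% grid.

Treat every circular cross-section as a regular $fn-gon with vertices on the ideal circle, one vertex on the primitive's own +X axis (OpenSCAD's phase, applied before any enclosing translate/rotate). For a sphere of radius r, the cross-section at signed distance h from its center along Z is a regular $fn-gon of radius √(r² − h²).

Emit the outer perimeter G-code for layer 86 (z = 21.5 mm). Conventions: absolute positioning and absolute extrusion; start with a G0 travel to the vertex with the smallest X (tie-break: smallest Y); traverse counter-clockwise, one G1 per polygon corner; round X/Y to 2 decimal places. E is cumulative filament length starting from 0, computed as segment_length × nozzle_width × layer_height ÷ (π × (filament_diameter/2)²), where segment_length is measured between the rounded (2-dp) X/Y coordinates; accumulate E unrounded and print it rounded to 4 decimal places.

G0 X0.00 Y0.00 Z21.50
G1 X18.00 Y0.00 E0.7484
G1 X18.00 Y21.50 E1.6422
G1 X0.00 Y21.50 E2.3906
G1 X0.00 Y0.00 E3.2844

At z = 21.5 mm: the 18×21.5 cube contributes its full rectangle; the sphere at (15.5, 8.5) is absent (|z−center|=14.000 > r=3.5); Merging all regions: only the 18×21.5 cube is present, so the union is just that shape — 1 connected region. The outline is a single polygon with 4 vertices. Extrusion per mm of travel: 0.4 × 0.25 / (π × 0.875²) = 0.041575. Accumulating E over each segment gives final E = 3.2844.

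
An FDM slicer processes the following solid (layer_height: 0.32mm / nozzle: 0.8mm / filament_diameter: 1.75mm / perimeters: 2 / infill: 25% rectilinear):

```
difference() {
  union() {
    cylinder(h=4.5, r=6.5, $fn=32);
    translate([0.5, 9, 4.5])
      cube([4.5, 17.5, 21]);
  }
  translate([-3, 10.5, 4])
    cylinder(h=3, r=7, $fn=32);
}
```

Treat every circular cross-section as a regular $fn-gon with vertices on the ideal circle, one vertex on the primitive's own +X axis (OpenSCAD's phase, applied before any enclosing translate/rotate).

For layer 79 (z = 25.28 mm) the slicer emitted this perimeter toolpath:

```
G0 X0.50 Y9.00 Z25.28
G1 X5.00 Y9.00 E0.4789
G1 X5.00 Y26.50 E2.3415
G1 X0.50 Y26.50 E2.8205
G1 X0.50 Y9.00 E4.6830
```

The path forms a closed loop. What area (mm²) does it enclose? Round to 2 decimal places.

78.75 mm²

Apply the shoelace formula to the sequence of (X, Y) vertices; enclosed area = 78.75 mm².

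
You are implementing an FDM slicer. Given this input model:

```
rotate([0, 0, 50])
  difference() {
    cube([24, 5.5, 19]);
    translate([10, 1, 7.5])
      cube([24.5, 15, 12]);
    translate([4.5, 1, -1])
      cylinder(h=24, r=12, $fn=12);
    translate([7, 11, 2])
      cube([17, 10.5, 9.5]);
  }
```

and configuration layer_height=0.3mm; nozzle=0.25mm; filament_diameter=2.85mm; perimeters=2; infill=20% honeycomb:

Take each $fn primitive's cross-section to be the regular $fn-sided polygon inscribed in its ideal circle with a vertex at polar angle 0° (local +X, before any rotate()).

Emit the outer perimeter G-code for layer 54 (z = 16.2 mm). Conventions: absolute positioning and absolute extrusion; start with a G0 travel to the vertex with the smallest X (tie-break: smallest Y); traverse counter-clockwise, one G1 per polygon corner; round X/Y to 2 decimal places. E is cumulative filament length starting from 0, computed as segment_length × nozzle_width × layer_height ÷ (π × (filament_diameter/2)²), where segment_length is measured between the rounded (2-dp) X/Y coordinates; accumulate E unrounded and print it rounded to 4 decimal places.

G0 X9.84 Y13.28 Z16.20
G1 X10.43 Y12.43 E0.0122
G1 X15.43 Y18.39 E0.1036
G1 X14.66 Y19.03 E0.1154
G1 X9.84 Y13.28 E0.2036

At z = 16.2 mm: the 24×5.5 cube contributes its full rectangle; the cube at (10, 1) is present — its section is the full 24.5×15 rectangle; the r=12 cylinder at (4.5, 1) contributes a regular 12-gon of circumradius 12; the cube at (7, 11) does not reach this height (z outside [2, 11.5]); Taking the first minus the rest: starting from the 24×5.5 cube, the 24.5×15 cube at (10, 1) partially overlaps it — only the 63.00 mm² overlap (of its 367.50 mm²) is removed, clipping the outline; the r=12 cylinder at (4.5, 1) partially overlaps it — only the 61.37 mm² overlap (of its 432.00 mm²) is removed, clipping the outline — 1 connected region; (whole slice rotated 50° about Z — lengths, areas and connectivity unchanged). The outline is a single polygon with 4 vertices. Extrusion per mm of travel: 0.25 × 0.3 / (π × 1.425²) = 0.011757. Accumulating E over each segment gives final E = 0.2036.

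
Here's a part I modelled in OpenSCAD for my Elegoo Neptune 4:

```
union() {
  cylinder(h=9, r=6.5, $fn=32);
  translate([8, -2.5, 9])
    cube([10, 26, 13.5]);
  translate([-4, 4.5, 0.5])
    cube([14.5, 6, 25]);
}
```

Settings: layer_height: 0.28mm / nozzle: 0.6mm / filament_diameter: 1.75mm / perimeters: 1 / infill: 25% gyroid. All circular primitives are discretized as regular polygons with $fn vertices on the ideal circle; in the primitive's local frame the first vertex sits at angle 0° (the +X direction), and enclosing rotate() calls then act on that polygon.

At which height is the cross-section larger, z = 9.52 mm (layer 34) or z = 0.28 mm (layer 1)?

Layer 34 (z = 9.52): the cylinder does not reach this height (z outside [0, 9]); the cube at (8, -2.5) (footprint 10×26) is included at this height (area 260.00 mm²); the 14.5×6 cube at (-4, 4.5) contributes its full rectangle (area 87.00 mm²); Taking the union: the regions partially overlap — summed areas 347.00 mm² minus the doubly-counted overlap 15.00 mm² gives 332.00 mm² — area = 332.00 mm². So its area = 332.00 mm². Layer 1 (z = 0.28): the cylinder: section is a regular 32-gon, circumradius r=6.5 (area = (32/2)·6.500²·sin(360°/32) = 131.88 mm²); the cube at (8, -2.5) is not intersected at this z (z outside [9, 22.5]); the cube at (-4, 4.5) does not reach this height (z outside [0.5, 25.5]); Merging all regions: only the r=6.5 cylinder is present, so the union is just that shape — area = 131.88 mm². So its area = 131.88 mm². Layer 34 is larger (332.00 vs 131.88 mm²).

layer 34 (z = 9.52 mm)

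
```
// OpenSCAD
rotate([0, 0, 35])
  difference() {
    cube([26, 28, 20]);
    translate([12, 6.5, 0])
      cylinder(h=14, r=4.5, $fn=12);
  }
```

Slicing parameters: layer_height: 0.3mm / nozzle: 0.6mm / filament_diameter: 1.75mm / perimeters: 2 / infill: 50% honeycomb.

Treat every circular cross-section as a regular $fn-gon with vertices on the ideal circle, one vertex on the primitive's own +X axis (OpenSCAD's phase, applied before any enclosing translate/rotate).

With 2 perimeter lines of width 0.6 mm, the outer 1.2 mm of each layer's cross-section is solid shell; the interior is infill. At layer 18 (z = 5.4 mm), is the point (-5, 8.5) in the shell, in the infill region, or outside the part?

At z = 5.4 mm: the cube is present — its section is the full 26×28 rectangle; the cylinder at (12, 6.5): section is a regular 12-gon, circumradius r=4.5; After the difference (first − rest): starting from the 26×28 cube, the r=4.5 cylinder at (12, 6.5) lies wholly inside it (removes its full 60.75 mm² and its 27.95 mm outline becomes a hole wall) — 1 connected region with 1 hole; (whole slice rotated 35° about Z — lengths, areas and connectivity unchanged). Overall, the cross-section is one region with 1 hole. Undo the 35° rotation: the query point maps to (0.780, 9.831) in the un-rotated model frame. The nearest boundary edge runs (0.00, 0.00)→(0.00, 28.00); distance from the point to it = 0.78 mm. The point is inside the cross-section, 0.78 mm from the nearest boundary — within the 1.2 mm shell band (2 × 0.6).

shell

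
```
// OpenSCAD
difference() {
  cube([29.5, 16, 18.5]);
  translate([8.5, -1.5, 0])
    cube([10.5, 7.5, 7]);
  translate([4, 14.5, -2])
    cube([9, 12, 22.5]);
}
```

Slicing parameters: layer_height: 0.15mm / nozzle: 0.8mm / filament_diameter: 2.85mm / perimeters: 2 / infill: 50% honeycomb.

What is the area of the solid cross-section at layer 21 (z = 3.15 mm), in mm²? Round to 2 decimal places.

At z = 3.15 mm: the cube is present — its section is the full 29.5×16 rectangle (area 472.00 mm²); the cube at (8.5, -1.5) is present — its section is the full 10.5×7.5 rectangle (area 78.75 mm²); the cube at (4, 14.5) is present — its section is the full 9×12 rectangle (area 108.00 mm²); Taking the first minus the rest: starting from the 29.5×16 cube (472.00 mm²), the 10.5×7.5 cube at (8.5, -1.5) partially overlaps it — only the 63.00 mm² overlap (of its 78.75 mm²) is removed, clipping the outline; the 9×12 cube at (4, 14.5) partially overlaps it — only the 13.50 mm² overlap (of its 108.00 mm²) is removed, clipping the outline — area = 395.50 mm². Overall, the cross-section is a single solid region. Net area = 395.50 mm².

395.50 mm²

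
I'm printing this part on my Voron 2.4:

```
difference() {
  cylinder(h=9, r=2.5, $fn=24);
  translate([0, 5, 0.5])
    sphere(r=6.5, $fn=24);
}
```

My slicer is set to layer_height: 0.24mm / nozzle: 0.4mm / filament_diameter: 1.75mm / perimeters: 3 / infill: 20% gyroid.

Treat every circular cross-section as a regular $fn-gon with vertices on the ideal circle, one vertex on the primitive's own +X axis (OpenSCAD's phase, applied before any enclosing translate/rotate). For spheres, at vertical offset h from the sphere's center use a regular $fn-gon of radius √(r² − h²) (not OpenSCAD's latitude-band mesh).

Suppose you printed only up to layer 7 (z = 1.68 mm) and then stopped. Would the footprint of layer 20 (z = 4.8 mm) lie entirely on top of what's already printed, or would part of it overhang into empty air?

Compare the two slices. At z = 1.68: the r=2.5 cylinder contributes a regular 24-gon of circumradius 2.5 (area = (24/2)·2.500²·sin(360°/24) = 19.41 mm²); the r=6.5 sphere at (0, 5) slices to a regular 24-gon of circumradius 6.392 (√(r²−h²) with h=1.18 from center) (area = (24/2)·6.392²·sin(360°/24) = 126.90 mm²); Taking the first minus the rest: starting from the r=2.5 cylinder (19.41 mm²), the r=6.5 sphere at (0, 5) partially overlaps it — only the 15.53 mm² overlap (of its 126.90 mm²) is removed, clipping the outline — area = 3.88 mm². At z = 4.8: the r=2.5 cylinder gives a regular 24-gon of circumradius 2.5 (constant along its height) (area = (24/2)·2.500²·sin(360°/24) = 19.41 mm²); the sphere at (0, 5): section is a regular 24-gon, circumradius = √(r²−h²) = √(6.5²−4.3²) = 4.874 (area = (24/2)·4.874²·sin(360°/24) = 73.79 mm²); Subtracting the remaining from the first: starting from the r=2.5 cylinder (19.41 mm²), the r=6.5 sphere at (0, 5) partially overlaps it — only the 7.91 mm² overlap (of its 73.79 mm²) is removed, clipping the outline — area = 11.51 mm². Checking containment: at z = 4.8 the cross-section extends beyond the z = 1.68 cross-section by about 7.62 mm².

part overhangs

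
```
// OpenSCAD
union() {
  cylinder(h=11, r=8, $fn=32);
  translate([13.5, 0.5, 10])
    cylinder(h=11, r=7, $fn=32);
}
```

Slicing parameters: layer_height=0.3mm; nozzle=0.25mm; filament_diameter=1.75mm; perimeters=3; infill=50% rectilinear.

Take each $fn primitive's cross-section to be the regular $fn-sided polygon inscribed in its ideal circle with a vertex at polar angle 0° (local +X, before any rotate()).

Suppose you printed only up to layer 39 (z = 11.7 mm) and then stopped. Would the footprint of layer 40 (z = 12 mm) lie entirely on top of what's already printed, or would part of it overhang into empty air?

entirely on top

Compare the two slices. At z = 11.7: the cylinder does not reach this height (z outside [0, 11]); the cylinder at (13.5, 0.5): section is a regular 32-gon, circumradius r=7 (area = (32/2)·7.000²·sin(360°/32) = 152.95 mm²); Taking the union: only the r=7 cylinder at (13.5, 0.5) is present, so the union is just that shape — area = 152.95 mm². At z = 12: the cylinder does not reach this height (z outside [0, 11]); the r=7 cylinder at (13.5, 0.5) gives a regular 32-gon of circumradius 7 (constant along its height) (area = (32/2)·7.000²·sin(360°/32) = 152.95 mm²); Merging all regions: only the r=7 cylinder at (13.5, 0.5) is present, so the union is just that shape — area = 152.95 mm². Checking containment: the cross-section at z = 12 is a subset of the cross-section at z = 11.7.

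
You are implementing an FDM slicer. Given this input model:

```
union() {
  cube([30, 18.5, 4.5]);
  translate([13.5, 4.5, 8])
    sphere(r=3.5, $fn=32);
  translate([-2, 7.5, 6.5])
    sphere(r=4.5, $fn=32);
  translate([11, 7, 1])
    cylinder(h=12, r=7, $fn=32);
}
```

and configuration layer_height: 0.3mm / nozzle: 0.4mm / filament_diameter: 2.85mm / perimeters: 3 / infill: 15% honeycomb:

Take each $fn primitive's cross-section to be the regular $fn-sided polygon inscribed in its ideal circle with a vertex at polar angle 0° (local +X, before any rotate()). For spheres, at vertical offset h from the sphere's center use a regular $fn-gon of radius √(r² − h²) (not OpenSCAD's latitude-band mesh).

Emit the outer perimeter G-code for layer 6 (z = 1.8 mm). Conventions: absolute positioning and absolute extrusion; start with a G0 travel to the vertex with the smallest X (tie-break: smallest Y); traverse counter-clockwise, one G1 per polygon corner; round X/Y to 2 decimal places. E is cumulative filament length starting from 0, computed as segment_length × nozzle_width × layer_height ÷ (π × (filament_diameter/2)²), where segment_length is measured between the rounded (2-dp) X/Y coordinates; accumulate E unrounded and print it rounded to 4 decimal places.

At z = 1.8 mm: the 30×18.5 cube contributes its full rectangle; the sphere at (13.5, 4.5) is absent (|z−center|=6.200 > r=3.5); the sphere at (-2, 7.5) does not reach this height (|z−center|=4.700 > r=4.5); the r=7 cylinder at (11, 7) gives a regular 32-gon of circumradius 7 (constant along its height); Combining (union): the r=7 cylinder at (11, 7) lies entirely inside the 30×18.5 cube, so the union is just the 30×18.5 cube — 1 connected region. The outline is a single polygon with 4 vertices. Extrusion per mm of travel: 0.4 × 0.3 / (π × 1.425²) = 0.018811. Accumulating E over each segment gives final E = 1.8246.

G0 X0.00 Y0.00 Z1.80
G1 X30.00 Y0.00 E0.5643
G1 X30.00 Y18.50 E0.9123
G1 X0.00 Y18.50 E1.4766
G1 X0.00 Y0.00 E1.8246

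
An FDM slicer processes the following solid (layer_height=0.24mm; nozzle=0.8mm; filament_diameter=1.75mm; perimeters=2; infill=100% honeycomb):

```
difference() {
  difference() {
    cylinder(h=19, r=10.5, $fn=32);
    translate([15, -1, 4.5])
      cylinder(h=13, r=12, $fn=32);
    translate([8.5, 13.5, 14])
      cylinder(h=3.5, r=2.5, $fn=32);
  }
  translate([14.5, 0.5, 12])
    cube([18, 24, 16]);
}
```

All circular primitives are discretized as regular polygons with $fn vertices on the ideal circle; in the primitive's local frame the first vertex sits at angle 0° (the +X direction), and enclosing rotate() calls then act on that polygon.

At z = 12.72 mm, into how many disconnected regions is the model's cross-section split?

At z = 12.72 mm: the r=10.5 cylinder contributes a regular 32-gon of circumradius 10.5; the r=12 cylinder at (15, -1) gives a regular 32-gon of circumradius 12 (constant along its height); the cylinder at (8.5, 13.5) does not reach this height (z outside [14, 17.5]); Subtracting the remaining from the first: starting from the r=10.5 cylinder, the r=12 cylinder at (15, -1) partially overlaps it — only the 84.91 mm² overlap (of its 449.49 mm²) is removed, clipping the outline — 1 connected region; the cube at (14.5, 0.5) is present — its section is the full 18×24 rectangle; Subtracting the remaining from the first: starting from that combined region, the 18×24 cube at (14.5, 0.5) misses the remaining region (no effect) — 1 connected region. The result has 1 disconnected region.

1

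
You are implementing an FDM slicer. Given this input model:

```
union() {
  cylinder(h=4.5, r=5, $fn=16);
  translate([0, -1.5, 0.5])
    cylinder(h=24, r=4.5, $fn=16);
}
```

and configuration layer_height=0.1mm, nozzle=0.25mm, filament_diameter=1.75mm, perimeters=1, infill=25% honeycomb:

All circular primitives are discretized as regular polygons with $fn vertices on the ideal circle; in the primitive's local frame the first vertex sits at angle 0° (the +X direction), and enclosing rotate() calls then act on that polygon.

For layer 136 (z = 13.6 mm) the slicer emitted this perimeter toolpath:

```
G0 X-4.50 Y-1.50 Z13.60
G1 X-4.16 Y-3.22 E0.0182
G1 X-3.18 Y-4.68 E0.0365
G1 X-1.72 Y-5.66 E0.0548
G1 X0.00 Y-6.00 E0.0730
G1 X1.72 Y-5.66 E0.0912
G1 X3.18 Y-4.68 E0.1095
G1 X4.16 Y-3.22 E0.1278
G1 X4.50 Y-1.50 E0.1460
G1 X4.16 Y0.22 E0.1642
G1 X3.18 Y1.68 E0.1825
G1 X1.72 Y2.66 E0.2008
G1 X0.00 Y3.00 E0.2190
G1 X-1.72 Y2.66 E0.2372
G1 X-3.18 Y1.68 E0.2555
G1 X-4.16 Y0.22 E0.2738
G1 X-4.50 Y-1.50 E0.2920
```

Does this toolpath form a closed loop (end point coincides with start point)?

yes

Start point (G0): (-4.50, -1.50). End point (last G1): the path returns to the start — closed.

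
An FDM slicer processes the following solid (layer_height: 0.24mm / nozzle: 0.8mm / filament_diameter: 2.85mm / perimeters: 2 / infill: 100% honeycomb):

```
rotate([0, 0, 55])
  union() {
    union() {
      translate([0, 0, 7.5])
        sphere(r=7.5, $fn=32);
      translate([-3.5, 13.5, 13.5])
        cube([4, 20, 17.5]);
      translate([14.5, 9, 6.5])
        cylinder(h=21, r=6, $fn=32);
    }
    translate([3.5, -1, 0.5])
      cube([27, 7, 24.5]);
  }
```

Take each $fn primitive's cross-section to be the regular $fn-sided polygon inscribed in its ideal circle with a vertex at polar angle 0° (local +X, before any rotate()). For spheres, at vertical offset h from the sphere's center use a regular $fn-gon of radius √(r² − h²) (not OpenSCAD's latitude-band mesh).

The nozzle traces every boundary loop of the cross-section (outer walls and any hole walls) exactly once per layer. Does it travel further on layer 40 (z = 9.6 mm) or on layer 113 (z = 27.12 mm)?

layer 40 (z = 9.6 mm)

Layer 40 (z = 9.6): the sphere: section is a regular 32-gon, circumradius = √(r²−h²) = √(7.5²−2.1²) = 7.200 (perimeter = 2·32·7.200·sin(180°/32) = 45.17 mm); the cube at (-3.5, 13.5) is not intersected at this z (z outside [13.5, 31]); the cylinder at (14.5, 9): section is a regular 32-gon, circumradius r=6 (perimeter = 2·32·6.000·sin(180°/32) = 37.64 mm); Combining (union): the 2 present regions are separate (no shared area or edge), so areas and boundary lengths simply add and each stays a separate island — boundary = 82.80 mm; the 27×7 cube at (3.5, -1) contributes its full rectangle (perimeter 68.00 mm); Combining (union): the regions partially overlap (shared area 41.83 mm²), so the edge portions inside another operand are dropped and the merged outline is re-measured after clipping — boundary = 108.79 mm; (rotated 55° about Z; rotation is an isometry so areas/perimeters/island counts are preserved). So its perimeter = 108.79 mm. Layer 113 (z = 27.12): the sphere does not reach this height (|z−center|=19.620 > r=7.5); the 4×20 cube at (-3.5, 13.5) contributes its full rectangle (perimeter 48.00 mm); the cylinder at (14.5, 9): section is a regular 32-gon, circumradius r=6 (perimeter = 2·32·6.000·sin(180°/32) = 37.64 mm); Merging all regions: the 2 present regions are separate (no shared area or edge), so areas and boundary lengths simply add and each stays a separate island — boundary = 85.64 mm; the cube at (3.5, -1) is absent (z outside [0.5, 25]); Combining (union): only that combined region is present, so the union is just that shape — boundary = 85.64 mm; (rotated 55° about Z; rotation is an isometry so areas/perimeters/island counts are preserved). So its perimeter = 85.64 mm. Layer 40 is larger (108.79 vs 85.64 mm).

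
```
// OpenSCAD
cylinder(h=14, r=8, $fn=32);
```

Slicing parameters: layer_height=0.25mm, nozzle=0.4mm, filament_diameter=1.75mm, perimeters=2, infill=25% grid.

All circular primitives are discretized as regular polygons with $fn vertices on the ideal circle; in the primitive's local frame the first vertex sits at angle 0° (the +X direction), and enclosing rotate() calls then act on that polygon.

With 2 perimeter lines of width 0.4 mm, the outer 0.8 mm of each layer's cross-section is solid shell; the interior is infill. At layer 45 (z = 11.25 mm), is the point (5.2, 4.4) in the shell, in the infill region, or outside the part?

infill

At z = 11.25 mm: the r=8 cylinder gives a regular 32-gon of circumradius 8 (constant along its height). Overall, the cross-section is a single solid region. The nearest boundary edge runs (6.65, 4.44)→(5.66, 5.66); distance from the point to it = 1.15 mm. The point is inside the cross-section and 1.15 mm from the nearest boundary — more than the 0.8 mm shell width (2 × 0.4), so it's in the infill interior.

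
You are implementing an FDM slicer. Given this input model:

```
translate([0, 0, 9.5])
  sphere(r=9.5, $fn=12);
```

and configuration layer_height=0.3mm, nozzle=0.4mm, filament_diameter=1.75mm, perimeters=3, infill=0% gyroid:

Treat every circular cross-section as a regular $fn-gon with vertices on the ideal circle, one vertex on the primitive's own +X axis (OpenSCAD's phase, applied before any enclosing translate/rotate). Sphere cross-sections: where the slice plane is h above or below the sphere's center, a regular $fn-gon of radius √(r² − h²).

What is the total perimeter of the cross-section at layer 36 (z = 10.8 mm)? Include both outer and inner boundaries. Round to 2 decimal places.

At z = 10.8 mm: the r=9.5 sphere contributes a regular 12-gon of circumradius √(9.5²−1.3²) = 9.411 (perimeter = 2·12·9.411·sin(180°/12) = 58.46 mm). Overall, the cross-section is a single solid region. Total boundary length (outer) = 58.46 mm.

58.46 mm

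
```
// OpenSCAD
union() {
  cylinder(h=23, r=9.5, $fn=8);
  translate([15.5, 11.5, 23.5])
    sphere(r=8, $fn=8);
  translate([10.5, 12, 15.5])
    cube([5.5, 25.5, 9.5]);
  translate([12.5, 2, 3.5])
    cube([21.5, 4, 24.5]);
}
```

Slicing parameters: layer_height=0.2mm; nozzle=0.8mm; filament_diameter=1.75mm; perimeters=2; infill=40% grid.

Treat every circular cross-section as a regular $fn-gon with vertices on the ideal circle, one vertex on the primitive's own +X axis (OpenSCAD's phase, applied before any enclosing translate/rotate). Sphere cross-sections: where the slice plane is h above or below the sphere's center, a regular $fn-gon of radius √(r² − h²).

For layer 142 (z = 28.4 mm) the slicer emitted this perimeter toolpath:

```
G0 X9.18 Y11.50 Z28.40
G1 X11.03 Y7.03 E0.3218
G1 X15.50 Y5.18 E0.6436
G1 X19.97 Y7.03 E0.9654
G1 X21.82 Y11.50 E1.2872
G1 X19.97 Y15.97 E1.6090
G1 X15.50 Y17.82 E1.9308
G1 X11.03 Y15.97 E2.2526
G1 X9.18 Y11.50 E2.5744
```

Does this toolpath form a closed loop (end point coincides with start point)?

Start point (G0): (9.18, 11.50). End point (last G1): the path returns to the start — closed.

yes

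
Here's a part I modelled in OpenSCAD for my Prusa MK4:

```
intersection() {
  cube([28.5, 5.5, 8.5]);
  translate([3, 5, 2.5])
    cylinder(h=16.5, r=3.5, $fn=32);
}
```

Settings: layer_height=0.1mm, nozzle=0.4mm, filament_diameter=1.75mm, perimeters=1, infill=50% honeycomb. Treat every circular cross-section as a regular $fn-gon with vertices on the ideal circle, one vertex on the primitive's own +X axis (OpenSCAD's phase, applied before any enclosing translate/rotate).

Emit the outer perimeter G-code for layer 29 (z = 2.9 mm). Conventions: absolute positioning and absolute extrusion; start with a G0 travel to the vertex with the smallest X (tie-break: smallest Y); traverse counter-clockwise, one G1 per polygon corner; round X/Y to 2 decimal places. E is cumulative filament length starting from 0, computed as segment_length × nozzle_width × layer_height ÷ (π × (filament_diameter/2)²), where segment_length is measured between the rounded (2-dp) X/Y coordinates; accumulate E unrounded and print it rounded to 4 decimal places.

At z = 2.9 mm: the cube is present — its section is the full 28.5×5.5 rectangle; the cylinder at (3, 5): section is a regular 32-gon, circumradius r=3.5; After intersecting: the r=3.5 cylinder at (3, 5) partially overlaps the 28.5×5.5 cube; clipping to the common part keeps 21.77 mm² — 1 connected region. The outline is a single polygon with 17 vertices. Extrusion per mm of travel: 0.4 × 0.1 / (π × 0.875²) = 0.016630. Accumulating E over each segment gives final E = 0.3048.

G0 X0.00 Y3.22 Z2.90
G1 X0.09 Y3.06 E0.0031
G1 X0.53 Y2.53 E0.0145
G1 X1.06 Y2.09 E0.0260
G1 X1.66 Y1.77 E0.0373
G1 X2.32 Y1.57 E0.0487
G1 X3.00 Y1.50 E0.0601
G1 X3.68 Y1.57 E0.0715
G1 X4.34 Y1.77 E0.0829
G1 X4.94 Y2.09 E0.0943
G1 X5.47 Y2.53 E0.1057
G1 X5.91 Y3.06 E0.1172
G1 X6.23 Y3.66 E0.1285
G1 X6.43 Y4.32 E0.1399
G1 X6.50 Y5.00 E0.1513
G1 X6.45 Y5.50 E0.1597
G1 X0.00 Y5.50 E0.2669
G1 X0.00 Y3.22 E0.3048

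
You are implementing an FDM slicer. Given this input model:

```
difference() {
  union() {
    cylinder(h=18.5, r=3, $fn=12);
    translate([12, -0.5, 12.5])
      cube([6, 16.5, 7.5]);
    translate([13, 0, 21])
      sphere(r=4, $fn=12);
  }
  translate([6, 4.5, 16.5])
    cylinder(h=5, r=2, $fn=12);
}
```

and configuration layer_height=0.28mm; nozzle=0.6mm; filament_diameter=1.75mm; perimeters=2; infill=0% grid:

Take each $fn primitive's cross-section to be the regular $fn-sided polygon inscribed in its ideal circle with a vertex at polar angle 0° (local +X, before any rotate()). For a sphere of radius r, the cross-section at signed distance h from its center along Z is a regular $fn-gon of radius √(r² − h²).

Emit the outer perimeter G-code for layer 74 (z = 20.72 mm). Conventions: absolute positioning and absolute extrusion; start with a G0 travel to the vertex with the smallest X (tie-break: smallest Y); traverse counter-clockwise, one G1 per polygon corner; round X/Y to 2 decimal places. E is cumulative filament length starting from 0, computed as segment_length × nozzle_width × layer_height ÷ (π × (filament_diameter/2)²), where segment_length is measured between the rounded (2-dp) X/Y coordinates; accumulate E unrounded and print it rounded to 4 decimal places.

At z = 20.72 mm: the cylinder is absent (z outside [0, 18.5]); the cube at (12, -0.5) is not intersected at this z (z outside [12.5, 20]); the r=4 sphere at (13, 0) slices to a regular 12-gon of circumradius 3.990 (√(r²−h²) with h=0.28 from center); Merging all regions: only the r=4 sphere at (13, 0) is present, so the union is just that shape — 1 connected region; the r=2 cylinder at (6, 4.5) contributes a regular 12-gon of circumradius 2; After the difference (first − rest): starting from the result so far, the r=2 cylinder at (6, 4.5) misses the remaining region (no effect) — 1 connected region. The outline is a single polygon with 12 vertices. Extrusion per mm of travel: 0.6 × 0.28 / (π × 0.875²) = 0.069846. Accumulating E over each segment gives final E = 1.7330.

G0 X9.01 Y0.00 Z20.72
G1 X9.54 Y-2.00 E0.1445
G1 X11.00 Y-3.46 E0.2887
G1 X13.00 Y-3.99 E0.4332
G1 X15.00 Y-3.46 E0.5778
G1 X16.46 Y-2.00 E0.7220
G1 X16.99 Y0.00 E0.8665
G1 X16.46 Y2.00 E1.0110
G1 X15.00 Y3.46 E1.1552
G1 X13.00 Y3.99 E1.2997
G1 X11.00 Y3.46 E1.4442
G1 X9.54 Y2.00 E1.5885
G1 X9.01 Y0.00 E1.7330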